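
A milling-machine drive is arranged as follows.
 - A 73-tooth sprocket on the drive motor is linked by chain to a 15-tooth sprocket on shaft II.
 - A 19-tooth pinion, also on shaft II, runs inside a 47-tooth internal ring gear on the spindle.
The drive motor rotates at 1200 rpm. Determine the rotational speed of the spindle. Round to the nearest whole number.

chain 15/73 = 0.20548 → 1200/0.20548 = 5840 rpm
internal gear 47/19 = 2.4737 → 5840/2.4737 = 2360.9 rpm

2361 rpm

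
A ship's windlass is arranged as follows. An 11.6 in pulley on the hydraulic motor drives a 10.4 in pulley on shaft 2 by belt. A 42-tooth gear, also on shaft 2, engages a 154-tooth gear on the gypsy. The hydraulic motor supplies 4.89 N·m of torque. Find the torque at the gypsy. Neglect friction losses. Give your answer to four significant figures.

16.08 N·m

After the belt (10.4/11.6): 4.89 × 0.89655 = 4.3841 N·m
After the gear mesh (154/42): 4.3841 × 3.6667 = 16.075 N·m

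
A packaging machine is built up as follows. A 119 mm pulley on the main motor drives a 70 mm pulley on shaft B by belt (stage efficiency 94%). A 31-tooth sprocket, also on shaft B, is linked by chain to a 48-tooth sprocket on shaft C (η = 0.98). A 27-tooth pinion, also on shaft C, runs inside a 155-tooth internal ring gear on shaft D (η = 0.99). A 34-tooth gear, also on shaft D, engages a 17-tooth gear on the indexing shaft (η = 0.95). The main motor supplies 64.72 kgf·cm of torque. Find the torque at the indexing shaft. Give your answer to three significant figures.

147 kgf·cm

belt 70/119 = 0.58824 → τ = 64.72·0.58824·0.94 = 35.786 kgf·cm
chain 48/31 = 1.5484 → τ = 35.786·1.5484·0.98 = 54.303 kgf·cm
internal gear 155/27 = 5.7407 → τ = 54.303·5.7407·0.99 = 308.62 kgf·cm
gear mesh 17/34 = 0.5 → τ = 308.62·0.5·0.95 = 146.6 kgf·cm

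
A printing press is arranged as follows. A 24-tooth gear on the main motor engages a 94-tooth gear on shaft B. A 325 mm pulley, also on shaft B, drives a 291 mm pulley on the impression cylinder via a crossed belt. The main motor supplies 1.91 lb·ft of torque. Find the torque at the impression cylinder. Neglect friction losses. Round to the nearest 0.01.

6.70 lb·ft

Gear mesh: ratio = 94/24 = 3.9167; torque at shaft B = 1.91 × 3.9167 = 7.4808 lb·ft.
Belt: ratio = 291/325 = 0.89538; torque at the impression cylinder = 7.4808 × 0.89538 = 6.6982 lb·ft.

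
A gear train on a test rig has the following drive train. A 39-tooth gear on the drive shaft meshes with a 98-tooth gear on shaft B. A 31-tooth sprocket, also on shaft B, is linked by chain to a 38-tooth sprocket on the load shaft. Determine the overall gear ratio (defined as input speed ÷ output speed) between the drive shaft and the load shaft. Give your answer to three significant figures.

3.08

Each stage contributes driven/driver: gear mesh 98/39 = 2.5128, chain 38/31 = 1.2258.
Overall: 2.5128 × 1.2258 = 3.0802.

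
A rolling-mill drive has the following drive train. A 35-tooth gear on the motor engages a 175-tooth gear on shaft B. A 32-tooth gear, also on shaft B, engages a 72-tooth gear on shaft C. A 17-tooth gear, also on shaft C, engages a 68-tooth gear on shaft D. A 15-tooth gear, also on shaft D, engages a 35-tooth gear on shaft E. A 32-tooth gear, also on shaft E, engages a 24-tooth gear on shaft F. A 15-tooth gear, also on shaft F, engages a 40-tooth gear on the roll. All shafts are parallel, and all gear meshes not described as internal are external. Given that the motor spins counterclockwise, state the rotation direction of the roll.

the motor → shaft B: external mesh, 1 reversal → CW.
shaft B → shaft C: external mesh, 1 reversal → CCW.
shaft C → shaft D: external mesh, 1 reversal → CW.
shaft D → shaft E: external mesh, 1 reversal → CCW.
shaft E → shaft F: external mesh, 1 reversal → CW.
shaft F → the roll: external mesh, 1 reversal → CCW.
6 reversals in total — an even number — so the roll turns the same way as the motor.

counterclockwise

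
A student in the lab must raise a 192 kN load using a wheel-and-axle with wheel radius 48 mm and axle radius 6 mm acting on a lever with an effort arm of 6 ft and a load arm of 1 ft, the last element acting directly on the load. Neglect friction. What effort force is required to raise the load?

4 kN

Wheel-and-axle MA = R/r = 48/6 = 8.
Lever MA = effort arm / load arm = 6/1 = 6.
Combined ideal MA = 8 × 6 = 48.
Effort = load / MA = 192 / 48 = 4 kN.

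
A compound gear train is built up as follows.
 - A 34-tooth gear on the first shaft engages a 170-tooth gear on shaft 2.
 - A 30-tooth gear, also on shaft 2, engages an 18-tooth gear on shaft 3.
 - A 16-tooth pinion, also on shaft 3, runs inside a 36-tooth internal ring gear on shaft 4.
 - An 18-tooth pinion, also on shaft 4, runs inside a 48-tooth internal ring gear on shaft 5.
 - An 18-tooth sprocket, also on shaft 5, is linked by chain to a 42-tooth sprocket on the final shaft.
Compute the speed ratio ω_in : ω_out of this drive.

42

Each stage contributes driven/driver: gear mesh 170/34 = 5, gear mesh 18/30 = 0.6, internal gear 36/16 = 2.25, internal gear 48/18 = 2.6667, chain 42/18 = 2.3333.
Overall: 5 × 0.6 × 2.25 × 2.6667 × 2.3333 = 42.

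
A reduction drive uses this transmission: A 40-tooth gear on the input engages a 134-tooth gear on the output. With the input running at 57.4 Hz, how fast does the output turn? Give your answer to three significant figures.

17.1 Hz

Gear mesh: ratio = 134/40 = 3.35, so the output turns at 57.4 / 3.35 = 17.134 Hz.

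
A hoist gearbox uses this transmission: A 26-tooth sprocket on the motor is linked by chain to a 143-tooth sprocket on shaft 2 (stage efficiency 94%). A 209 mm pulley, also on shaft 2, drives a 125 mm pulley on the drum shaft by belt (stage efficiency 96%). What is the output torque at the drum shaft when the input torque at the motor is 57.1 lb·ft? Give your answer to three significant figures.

Chain: ratio = 143/26 = 5.5; torque at shaft 2 = 57.1 × 5.5 × 0.94 = 295.21 lb·ft.
Belt: ratio = 125/209 = 0.59809; torque at the drum shaft = 295.21 × 0.59809 × 0.96 = 169.5 lb·ft.

169 lb·ft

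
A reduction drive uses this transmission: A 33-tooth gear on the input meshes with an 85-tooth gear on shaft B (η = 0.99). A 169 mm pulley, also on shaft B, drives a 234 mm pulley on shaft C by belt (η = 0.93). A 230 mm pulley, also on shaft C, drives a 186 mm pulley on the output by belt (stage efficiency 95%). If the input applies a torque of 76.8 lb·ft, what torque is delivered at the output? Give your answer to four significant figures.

193.7 lb·ft

After the gear mesh (85/33): 76.8 × 2.5758 × 0.99 = 195.84 lb·ft
After the belt (234/169): 195.84 × 1.3846 × 0.93 = 252.18 lb·ft
After the belt (186/230): 252.18 × 0.8087 × 0.95 = 193.74 lb·ft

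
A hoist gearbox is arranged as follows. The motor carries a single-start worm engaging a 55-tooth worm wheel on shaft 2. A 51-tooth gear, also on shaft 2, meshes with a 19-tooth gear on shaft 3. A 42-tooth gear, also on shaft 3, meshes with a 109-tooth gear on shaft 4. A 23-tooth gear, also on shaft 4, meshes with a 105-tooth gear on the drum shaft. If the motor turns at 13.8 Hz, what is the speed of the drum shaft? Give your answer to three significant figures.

0.0568 Hz

worm 55/1 = 55 → 13.8/55 = 0.25091 Hz
gear mesh 19/51 = 0.37255 → 0.25091/0.37255 = 0.67349 Hz
gear mesh 109/42 = 2.5952 → 0.67349/2.5952 = 0.25951 Hz
gear mesh 105/23 = 4.5652 → 0.25951/4.5652 = 0.056845 Hz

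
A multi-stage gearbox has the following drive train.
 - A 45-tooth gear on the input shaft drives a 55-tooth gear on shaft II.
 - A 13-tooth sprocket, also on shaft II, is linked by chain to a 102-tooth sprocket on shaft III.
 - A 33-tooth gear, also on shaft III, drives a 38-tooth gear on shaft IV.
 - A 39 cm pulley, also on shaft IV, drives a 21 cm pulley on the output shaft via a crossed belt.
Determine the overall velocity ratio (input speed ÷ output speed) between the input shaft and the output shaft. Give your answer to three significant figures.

Each stage contributes driven/driver: gear mesh 55/45 = 1.2222, chain 102/13 = 7.8462, gear mesh 38/33 = 1.1515, belt 21/39 = 0.53846.
Overall: 1.2222 × 7.8462 × 1.1515 × 0.53846 = 5.9461.

5.95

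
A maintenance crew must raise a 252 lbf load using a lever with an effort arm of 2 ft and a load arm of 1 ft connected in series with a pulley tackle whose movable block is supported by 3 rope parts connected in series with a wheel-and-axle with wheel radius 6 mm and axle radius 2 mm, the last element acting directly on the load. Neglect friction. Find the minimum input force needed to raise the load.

14 lbf

Lever MA = effort arm / load arm = 2/1 = 2.
Block-and-tackle MA = number of supporting rope parts = 3.
Wheel-and-axle MA = R/r = 6/2 = 3.
Combined ideal MA = 2 × 3 × 3 = 18.
Effort = load / MA = 252 / 18 = 14 lbf.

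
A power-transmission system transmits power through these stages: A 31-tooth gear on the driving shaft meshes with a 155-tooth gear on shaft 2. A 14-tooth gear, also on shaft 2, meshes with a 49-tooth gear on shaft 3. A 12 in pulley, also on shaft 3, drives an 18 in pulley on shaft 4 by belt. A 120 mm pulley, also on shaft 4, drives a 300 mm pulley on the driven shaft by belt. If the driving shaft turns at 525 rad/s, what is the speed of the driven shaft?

8 rad/s

Gear mesh: ratio = 155/31 = 5, so shaft 2 turns at 525 / 5 = 105 rad/s.
Gear mesh: ratio = 49/14 = 3.5, so shaft 3 turns at 105 / 3.5 = 30 rad/s.
Belt: ratio = 18/12 = 1.5, so shaft 4 turns at 30 / 1.5 = 20 rad/s.
Belt: ratio = 300/120 = 2.5, so the driven shaft turns at 20 / 2.5 = 8 rad/s.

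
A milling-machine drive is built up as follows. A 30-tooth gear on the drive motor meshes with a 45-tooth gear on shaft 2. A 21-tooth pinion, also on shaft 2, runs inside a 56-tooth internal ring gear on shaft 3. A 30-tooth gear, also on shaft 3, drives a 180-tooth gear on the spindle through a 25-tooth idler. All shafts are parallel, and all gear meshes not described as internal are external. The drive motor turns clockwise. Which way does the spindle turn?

the drive motor → shaft 2: external mesh, 1 reversal → CCW.
shaft 2 → shaft 3: internal mesh, same direction → CCW.
shaft 3 → the spindle: driver → idler → driven is 2 external meshes, 2 reversals → CCW.
3 reversals in total — an odd number — so the spindle turns opposite to the drive motor.

counterclockwise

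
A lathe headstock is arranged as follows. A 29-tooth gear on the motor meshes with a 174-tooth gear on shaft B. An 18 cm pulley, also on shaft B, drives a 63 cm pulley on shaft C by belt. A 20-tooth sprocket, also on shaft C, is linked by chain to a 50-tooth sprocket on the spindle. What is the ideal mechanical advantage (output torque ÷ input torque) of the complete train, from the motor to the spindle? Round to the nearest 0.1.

52.5

Each stage contributes driven/driver: gear mesh 174/29 = 6, belt 63/18 = 3.5, chain 50/20 = 2.5.
Overall: 6 × 3.5 × 2.5 = 52.5.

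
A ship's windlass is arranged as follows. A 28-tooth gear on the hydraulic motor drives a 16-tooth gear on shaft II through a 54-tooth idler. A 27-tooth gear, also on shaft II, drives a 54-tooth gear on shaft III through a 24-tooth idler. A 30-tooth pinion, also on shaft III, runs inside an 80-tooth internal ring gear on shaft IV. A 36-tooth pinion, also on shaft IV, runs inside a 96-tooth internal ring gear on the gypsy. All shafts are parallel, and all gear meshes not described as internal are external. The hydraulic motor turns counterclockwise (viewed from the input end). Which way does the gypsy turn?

the hydraulic motor → shaft II: driver → idler → driven is 2 external meshes, 2 reversals → CCW.
shaft II → shaft III: driver → idler → driven is 2 external meshes, 2 reversals → CCW.
shaft III → shaft IV: internal mesh, same direction → CCW.
shaft IV → the gypsy: internal mesh, same direction → CCW.
4 reversals in total — an even number — so the gypsy turns the same way as the hydraulic motor.

counterclockwise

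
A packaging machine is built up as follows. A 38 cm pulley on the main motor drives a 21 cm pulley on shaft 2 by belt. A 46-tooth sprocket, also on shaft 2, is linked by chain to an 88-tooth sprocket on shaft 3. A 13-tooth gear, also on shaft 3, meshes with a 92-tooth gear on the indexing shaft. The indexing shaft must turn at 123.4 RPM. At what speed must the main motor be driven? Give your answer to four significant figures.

Overall ratio R = 0.55263 × 1.913 × 7.0769 = 7.4818.
Required input speed = output speed × R = 123.4 × 7.4818 = 923.25 RPM.

923.3 RPM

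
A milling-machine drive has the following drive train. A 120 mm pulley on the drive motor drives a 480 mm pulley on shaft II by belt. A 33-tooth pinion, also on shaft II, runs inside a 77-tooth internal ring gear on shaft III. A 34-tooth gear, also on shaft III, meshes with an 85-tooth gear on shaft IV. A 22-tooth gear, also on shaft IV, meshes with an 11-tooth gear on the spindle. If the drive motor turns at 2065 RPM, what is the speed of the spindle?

177 RPM

belt 480/120 = 4 → 2065/4 = 516.25 RPM
internal gear 77/33 = 2.3333 → 516.25/2.3333 = 221.25 RPM
gear mesh 85/34 = 2.5 → 221.25/2.5 = 88.5 RPM
gear mesh 11/22 = 0.5 → 88.5/0.5 = 177 RPM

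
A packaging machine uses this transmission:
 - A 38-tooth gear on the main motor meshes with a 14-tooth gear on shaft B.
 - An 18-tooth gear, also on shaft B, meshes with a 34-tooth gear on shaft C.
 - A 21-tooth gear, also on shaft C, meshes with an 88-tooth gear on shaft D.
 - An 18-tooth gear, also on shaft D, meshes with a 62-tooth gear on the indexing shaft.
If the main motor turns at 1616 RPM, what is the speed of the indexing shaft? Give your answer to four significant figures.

160.9 RPM

Gear mesh: ratio = 14/38 = 0.36842, so shaft B turns at 1616 / 0.36842 = 4386.3 RPM.
Gear mesh: ratio = 34/18 = 1.8889, so shaft C turns at 4386.3 / 1.8889 = 2322.2 RPM.
Gear mesh: ratio = 88/21 = 4.1905, so shaft D turns at 2322.2 / 4.1905 = 554.15 RPM.
Gear mesh: ratio = 62/18 = 3.4444, so the indexing shaft turns at 554.15 / 3.4444 = 160.88 RPM.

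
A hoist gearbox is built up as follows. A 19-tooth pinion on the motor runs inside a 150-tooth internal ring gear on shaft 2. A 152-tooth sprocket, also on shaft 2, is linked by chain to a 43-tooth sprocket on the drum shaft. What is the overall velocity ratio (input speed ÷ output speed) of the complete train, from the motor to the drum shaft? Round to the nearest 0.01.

Each stage contributes driven/driver: internal gear 150/19 = 7.8947, chain 43/152 = 0.28289.
Overall: 7.8947 × 0.28289 = 2.2334.

2.23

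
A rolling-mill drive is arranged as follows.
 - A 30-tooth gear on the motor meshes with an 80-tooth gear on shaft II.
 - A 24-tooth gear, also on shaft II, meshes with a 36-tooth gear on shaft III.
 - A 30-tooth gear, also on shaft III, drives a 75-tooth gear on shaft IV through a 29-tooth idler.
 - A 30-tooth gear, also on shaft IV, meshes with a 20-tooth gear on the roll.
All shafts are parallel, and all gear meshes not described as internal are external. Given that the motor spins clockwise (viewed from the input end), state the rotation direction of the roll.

the motor → shaft II: external mesh, 1 reversal → CCW.
shaft II → shaft III: external mesh, 1 reversal → CW.
shaft III → shaft IV: driver → idler → driven is 2 external meshes, 2 reversals → CW.
shaft IV → the roll: external mesh, 1 reversal → CCW.
5 reversals in total — an odd number — so the roll turns opposite to the motor.

anticlockwise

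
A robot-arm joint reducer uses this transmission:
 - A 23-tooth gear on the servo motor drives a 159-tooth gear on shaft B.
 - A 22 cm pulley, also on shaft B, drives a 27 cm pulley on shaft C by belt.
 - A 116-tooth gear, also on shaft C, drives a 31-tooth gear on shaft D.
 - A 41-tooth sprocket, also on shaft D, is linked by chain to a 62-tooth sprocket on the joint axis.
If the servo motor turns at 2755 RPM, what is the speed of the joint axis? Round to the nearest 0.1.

gear mesh 159/23 = 6.913 → 2755/6.913 = 398.52 RPM
belt 27/22 = 1.2273 → 398.52/1.2273 = 324.72 RPM
gear mesh 31/116 = 0.26724 → 324.72/0.26724 = 1215.1 RPM
chain 62/41 = 1.5122 → 1215.1/1.5122 = 803.53 RPM

803.5 RPM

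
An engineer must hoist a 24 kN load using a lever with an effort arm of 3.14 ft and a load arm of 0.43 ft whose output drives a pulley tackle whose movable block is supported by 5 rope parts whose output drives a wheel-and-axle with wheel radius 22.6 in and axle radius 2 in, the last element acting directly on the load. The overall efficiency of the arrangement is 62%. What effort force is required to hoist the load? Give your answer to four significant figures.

Lever MA = effort arm / load arm = 3.14/0.43 = 7.3023.
Block-and-tackle MA = number of supporting rope parts = 5.
Wheel-and-axle MA = R/r = 22.6/2 = 11.3.
Combined ideal MA = 7.3023 × 5 × 11.3 = 412.58.
Actual MA = 412.58 × 0.62 = 255.8.
Effort = load / actual MA = 24 / 255.8 = 0.093823 kN.

0.09382 kN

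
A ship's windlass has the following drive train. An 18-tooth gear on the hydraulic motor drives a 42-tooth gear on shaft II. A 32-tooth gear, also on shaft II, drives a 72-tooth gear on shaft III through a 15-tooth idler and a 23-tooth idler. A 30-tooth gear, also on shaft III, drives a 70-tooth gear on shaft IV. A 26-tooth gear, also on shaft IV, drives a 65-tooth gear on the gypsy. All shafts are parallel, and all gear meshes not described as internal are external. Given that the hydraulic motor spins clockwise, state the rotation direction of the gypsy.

clockwise

the hydraulic motor → shaft II: external mesh, 1 reversal → CCW.
shaft II → shaft III: driver → idler → idler → driven is 3 external meshes, 3 reversals → CW.
shaft III → shaft IV: external mesh, 1 reversal → CCW.
shaft IV → the gypsy: external mesh, 1 reversal → CW.
6 reversals in total — an even number — so the gypsy turns the same way as the hydraulic motor.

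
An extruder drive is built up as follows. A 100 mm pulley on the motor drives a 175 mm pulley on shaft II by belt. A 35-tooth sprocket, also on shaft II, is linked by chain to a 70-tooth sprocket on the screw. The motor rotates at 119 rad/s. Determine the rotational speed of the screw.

34 rad/s

the motor → shaft II (belt, 175/100): 119 ÷ 1.75 = 68 rad/s
shaft II → the screw (chain, 70/35): 68 ÷ 2 = 34 rad/s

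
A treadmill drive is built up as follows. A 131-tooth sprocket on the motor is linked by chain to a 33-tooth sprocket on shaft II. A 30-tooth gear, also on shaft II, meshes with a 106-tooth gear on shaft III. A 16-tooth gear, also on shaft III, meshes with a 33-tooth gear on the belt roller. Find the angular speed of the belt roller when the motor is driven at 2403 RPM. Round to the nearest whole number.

1309 RPM

Chain: ratio = 33/131 = 0.25191, so shaft II turns at 2403 / 0.25191 = 9539.2 RPM.
Gear mesh: ratio = 106/30 = 3.5333, so shaft III turns at 9539.2 / 3.5333 = 2699.8 RPM.
Gear mesh: ratio = 33/16 = 2.0625, so the belt roller turns at 2699.8 / 2.0625 = 1309 RPM.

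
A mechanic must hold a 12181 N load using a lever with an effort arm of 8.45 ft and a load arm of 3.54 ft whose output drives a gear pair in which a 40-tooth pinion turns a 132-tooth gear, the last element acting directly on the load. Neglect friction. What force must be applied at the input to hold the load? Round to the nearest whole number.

1546 N

Lever MA = effort arm / load arm = 8.45/3.54 = 2.387.
Gear pair MA = 132/40 = 3.3.
Combined ideal MA = 2.387 × 3.3 = 7.8771.
Effort = load / MA = 12181 / 7.8771 = 1546.4 N.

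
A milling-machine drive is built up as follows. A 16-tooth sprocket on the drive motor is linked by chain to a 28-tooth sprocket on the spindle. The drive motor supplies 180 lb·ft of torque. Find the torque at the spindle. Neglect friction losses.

315 lb·ft

chain 28/16 = 1.75 → τ = 180·1.75 = 315 lb·ft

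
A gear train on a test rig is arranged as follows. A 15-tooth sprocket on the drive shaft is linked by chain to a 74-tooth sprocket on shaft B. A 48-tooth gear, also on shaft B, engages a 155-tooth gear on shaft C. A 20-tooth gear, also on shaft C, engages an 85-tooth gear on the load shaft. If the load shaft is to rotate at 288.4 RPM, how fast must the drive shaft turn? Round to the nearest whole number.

19526 RPM

Overall ratio R = 4.9333 × 3.2292 × 4.25 = 67.705.
Required input speed = output speed × R = 288.4 × 67.705 = 19526 RPM.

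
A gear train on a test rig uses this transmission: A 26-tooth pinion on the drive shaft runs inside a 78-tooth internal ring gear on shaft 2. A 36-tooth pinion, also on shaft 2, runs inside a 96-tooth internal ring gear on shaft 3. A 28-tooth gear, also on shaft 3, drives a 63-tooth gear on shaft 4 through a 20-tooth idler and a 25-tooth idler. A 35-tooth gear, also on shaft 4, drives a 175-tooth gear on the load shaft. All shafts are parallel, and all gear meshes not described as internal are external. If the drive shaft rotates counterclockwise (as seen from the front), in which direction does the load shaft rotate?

the drive shaft → shaft 2: internal mesh, same direction → CCW.
shaft 2 → shaft 3: internal mesh, same direction → CCW.
shaft 3 → shaft 4: driver → idler → idler → driven is 3 external meshes, 3 reversals → CW.
shaft 4 → the load shaft: external mesh, 1 reversal → CCW.
4 reversals in total — an even number — so the load shaft turns the same way as the drive shaft.

counterclockwise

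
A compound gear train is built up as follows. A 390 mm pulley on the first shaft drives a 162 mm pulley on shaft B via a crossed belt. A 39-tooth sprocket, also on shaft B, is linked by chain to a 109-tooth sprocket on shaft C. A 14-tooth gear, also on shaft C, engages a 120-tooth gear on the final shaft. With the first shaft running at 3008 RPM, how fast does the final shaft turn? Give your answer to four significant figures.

302.3 RPM

belt 162/390 = 0.41538 → 3008/0.41538 = 7241.5 RPM
chain 109/39 = 2.7949 → 7241.5/2.7949 = 2591 RPM
gear mesh 120/14 = 8.5714 → 2591/8.5714 = 302.28 RPM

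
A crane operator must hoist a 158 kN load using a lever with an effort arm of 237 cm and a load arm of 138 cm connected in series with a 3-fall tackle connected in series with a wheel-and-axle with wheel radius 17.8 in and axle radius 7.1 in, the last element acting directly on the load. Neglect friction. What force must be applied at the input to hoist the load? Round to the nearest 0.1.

12.2 kN

Lever MA = effort arm / load arm = 237/138 = 1.7174.
Block-and-tackle MA = number of supporting rope parts = 3.
Wheel-and-axle MA = R/r = 17.8/7.1 = 2.507.
Combined ideal MA = 1.7174 × 3 × 2.507 = 12.917.
Effort = load / MA = 158 / 12.917 = 12.232 kN.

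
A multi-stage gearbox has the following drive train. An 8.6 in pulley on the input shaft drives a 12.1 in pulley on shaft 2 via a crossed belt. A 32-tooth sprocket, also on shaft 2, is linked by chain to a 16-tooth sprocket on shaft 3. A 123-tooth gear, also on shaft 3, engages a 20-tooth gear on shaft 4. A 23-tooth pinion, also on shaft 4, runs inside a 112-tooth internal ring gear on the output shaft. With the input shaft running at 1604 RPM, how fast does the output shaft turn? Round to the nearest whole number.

2880 RPM

belt 12.1/8.6 = 1.407 → 1604/1.407 = 1140 RPM
chain 16/32 = 0.5 → 1140/0.5 = 2280.1 RPM
gear mesh 20/123 = 0.1626 → 2280.1/0.1626 = 14022 RPM
internal gear 112/23 = 4.8696 → 14022/4.8696 = 2879.6 RPM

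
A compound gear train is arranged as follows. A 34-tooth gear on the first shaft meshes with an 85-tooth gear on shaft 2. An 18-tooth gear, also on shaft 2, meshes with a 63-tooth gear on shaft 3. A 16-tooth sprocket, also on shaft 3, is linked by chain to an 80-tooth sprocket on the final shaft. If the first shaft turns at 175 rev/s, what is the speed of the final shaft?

Gear mesh: ratio = 85/34 = 2.5, so shaft 2 turns at 175 / 2.5 = 70 rev/s.
Gear mesh: ratio = 63/18 = 3.5, so shaft 3 turns at 70 / 3.5 = 20 rev/s.
Chain: ratio = 80/16 = 5, so the final shaft turns at 20 / 5 = 4 rev/s.

4 rev/s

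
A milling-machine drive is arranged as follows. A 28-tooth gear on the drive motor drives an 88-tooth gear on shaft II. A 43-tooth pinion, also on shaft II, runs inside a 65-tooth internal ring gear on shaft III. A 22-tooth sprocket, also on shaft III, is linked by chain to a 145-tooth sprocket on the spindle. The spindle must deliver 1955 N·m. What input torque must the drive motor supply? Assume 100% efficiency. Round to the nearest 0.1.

62.4 N·m

Overall ratio R = 3.1429 × 1.5116 × 6.5909 = 31.312.
Input torque = output torque / R = 1955 / 31.312 = 62.436 N·m.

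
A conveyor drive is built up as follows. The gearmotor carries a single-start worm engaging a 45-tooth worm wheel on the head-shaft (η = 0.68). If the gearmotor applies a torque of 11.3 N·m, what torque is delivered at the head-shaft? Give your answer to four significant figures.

worm 45/1 = 45 → τ = 11.3·45·0.68 = 345.78 N·m

345.8 N·m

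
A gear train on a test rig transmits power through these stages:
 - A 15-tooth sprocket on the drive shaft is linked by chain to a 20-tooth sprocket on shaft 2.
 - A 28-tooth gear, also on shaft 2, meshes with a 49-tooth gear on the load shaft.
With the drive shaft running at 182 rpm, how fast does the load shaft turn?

78 rpm

chain 20/15 = 1.3333 → 182/1.3333 = 136.5 rpm
gear mesh 49/28 = 1.75 → 136.5/1.75 = 78 rpm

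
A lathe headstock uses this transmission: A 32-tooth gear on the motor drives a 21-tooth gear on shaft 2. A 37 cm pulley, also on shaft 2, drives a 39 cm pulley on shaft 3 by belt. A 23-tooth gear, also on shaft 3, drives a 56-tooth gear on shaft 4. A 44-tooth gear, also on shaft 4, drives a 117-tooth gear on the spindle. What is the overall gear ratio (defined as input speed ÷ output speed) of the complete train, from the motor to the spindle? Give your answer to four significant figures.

Each stage contributes driven/driver: gear mesh 21/32 = 0.65625, belt 39/37 = 1.0541, gear mesh 56/23 = 2.4348, gear mesh 117/44 = 2.6591.
Overall: 0.65625 × 1.0541 × 2.4348 × 2.6591 = 4.4784.

4.478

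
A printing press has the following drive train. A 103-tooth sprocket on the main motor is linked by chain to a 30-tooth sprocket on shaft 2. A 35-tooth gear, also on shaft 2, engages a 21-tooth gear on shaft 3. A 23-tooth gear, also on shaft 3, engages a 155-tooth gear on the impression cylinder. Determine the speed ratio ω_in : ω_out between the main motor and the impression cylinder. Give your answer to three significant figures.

1.18

Each stage contributes driven/driver: chain 30/103 = 0.29126, gear mesh 21/35 = 0.6, gear mesh 155/23 = 6.7391.
Overall: 0.29126 × 0.6 × 6.7391 = 1.1777.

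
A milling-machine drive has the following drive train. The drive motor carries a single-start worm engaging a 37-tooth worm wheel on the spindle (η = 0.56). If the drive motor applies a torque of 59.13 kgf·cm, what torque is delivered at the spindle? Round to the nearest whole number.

Worm: ratio = 37/1 = 37; torque at the spindle = 59.13 × 37 × 0.56 = 1225.2 kgf·cm.

1225 kgf·cm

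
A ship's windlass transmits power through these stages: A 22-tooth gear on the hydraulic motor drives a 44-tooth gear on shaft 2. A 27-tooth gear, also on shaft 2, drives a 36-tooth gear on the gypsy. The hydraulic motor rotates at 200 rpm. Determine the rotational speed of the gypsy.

75 rpm

Gear mesh: ratio = 44/22 = 2, so shaft 2 turns at 200 / 2 = 100 rpm.
Gear mesh: ratio = 36/27 = 1.3333, so the gypsy turns at 100 / 1.3333 = 75 rpm.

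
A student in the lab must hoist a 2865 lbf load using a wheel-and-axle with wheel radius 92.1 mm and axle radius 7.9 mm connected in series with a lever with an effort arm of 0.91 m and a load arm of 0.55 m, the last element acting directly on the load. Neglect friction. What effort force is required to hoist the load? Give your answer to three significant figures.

Wheel-and-axle MA = R/r = 92.1/7.9 = 11.658.
Lever MA = effort arm / load arm = 0.91/0.55 = 1.6545.
Combined ideal MA = 11.658 × 1.6545 = 19.289.
Effort = load / MA = 2865 / 19.289 = 148.53 lbf.

149 lbf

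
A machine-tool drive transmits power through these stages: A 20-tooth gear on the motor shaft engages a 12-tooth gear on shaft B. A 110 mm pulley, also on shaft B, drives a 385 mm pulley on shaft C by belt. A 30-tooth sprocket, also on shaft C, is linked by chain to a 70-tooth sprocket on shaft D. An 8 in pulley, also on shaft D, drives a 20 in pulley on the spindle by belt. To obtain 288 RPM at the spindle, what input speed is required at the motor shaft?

3528 RPM

Overall ratio R = 0.6 × 3.5 × 2.3333 × 2.5 = 12.25.
Required input speed = output speed × R = 288 × 12.25 = 3528 RPM.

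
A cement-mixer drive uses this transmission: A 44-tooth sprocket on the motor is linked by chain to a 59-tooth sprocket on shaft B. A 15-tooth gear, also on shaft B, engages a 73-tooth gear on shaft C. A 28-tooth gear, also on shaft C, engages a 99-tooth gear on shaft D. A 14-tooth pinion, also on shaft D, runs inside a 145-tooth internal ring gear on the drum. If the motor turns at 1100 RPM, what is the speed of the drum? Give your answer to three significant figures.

Chain: ratio = 59/44 = 1.3409, so shaft B turns at 1100 / 1.3409 = 820.34 RPM.
Gear mesh: ratio = 73/15 = 4.8667, so shaft C turns at 820.34 / 4.8667 = 168.56 RPM.
Gear mesh: ratio = 99/28 = 3.5357, so shaft D turns at 168.56 / 3.5357 = 47.674 RPM.
Internal gear: ratio = 145/14 = 10.357, so the drum turns at 47.674 / 10.357 = 4.603 RPM.

4.60 RPM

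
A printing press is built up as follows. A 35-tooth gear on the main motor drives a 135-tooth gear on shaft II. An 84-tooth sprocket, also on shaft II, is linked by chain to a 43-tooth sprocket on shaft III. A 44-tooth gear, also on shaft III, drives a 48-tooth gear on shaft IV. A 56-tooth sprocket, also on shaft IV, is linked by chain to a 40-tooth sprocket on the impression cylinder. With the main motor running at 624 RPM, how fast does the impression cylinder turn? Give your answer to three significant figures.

406 RPM

the main motor → shaft II (gear mesh, 135/35): 624 ÷ 3.8571 = 161.78 RPM
shaft II → shaft III (chain, 43/84): 161.78 ÷ 0.5119 = 316.03 RPM
shaft III → shaft IV (gear mesh, 48/44): 316.03 ÷ 1.0909 = 289.7 RPM
shaft IV → the impression cylinder (chain, 40/56): 289.7 ÷ 0.71429 = 405.57 RPM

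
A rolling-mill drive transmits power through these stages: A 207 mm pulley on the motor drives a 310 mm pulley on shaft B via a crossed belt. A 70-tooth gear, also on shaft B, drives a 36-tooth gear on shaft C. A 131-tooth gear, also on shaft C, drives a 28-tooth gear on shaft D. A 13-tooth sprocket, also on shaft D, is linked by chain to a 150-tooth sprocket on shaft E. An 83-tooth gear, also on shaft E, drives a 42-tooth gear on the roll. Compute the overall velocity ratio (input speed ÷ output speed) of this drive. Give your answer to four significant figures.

0.9612

Each stage contributes driven/driver: belt 310/207 = 1.4976, gear mesh 36/70 = 0.51429, gear mesh 28/131 = 0.21374, chain 150/13 = 11.538, gear mesh 42/83 = 0.50602.
Overall: 1.4976 × 0.51429 × 0.21374 × 11.538 × 0.50602 = 0.96117.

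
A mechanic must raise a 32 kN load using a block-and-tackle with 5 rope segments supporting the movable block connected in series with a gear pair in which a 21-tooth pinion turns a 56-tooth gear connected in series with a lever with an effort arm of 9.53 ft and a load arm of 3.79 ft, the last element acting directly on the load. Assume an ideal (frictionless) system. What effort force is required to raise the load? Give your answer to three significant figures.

Block-and-tackle MA = number of supporting rope parts = 5.
Gear pair MA = 56/21 = 2.6667.
Lever MA = effort arm / load arm = 9.53/3.79 = 2.5145.
Combined ideal MA = 5 × 2.6667 × 2.5145 = 33.527.
Effort = load / MA = 32 / 33.527 = 0.95446 kN.

0.954 kN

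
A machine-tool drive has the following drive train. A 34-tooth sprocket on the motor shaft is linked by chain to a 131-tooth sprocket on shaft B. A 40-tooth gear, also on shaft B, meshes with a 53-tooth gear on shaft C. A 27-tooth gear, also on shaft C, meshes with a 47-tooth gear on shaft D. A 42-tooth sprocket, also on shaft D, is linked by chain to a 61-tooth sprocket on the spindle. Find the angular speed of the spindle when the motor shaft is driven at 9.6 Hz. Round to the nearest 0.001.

0.744 Hz

chain 131/34 = 3.8529 → 9.6/3.8529 = 2.4916 Hz
gear mesh 53/40 = 1.325 → 2.4916/1.325 = 1.8805 Hz
gear mesh 47/27 = 1.7407 → 1.8805/1.7407 = 1.0803 Hz
chain 61/42 = 1.4524 → 1.0803/1.4524 = 0.74379 Hz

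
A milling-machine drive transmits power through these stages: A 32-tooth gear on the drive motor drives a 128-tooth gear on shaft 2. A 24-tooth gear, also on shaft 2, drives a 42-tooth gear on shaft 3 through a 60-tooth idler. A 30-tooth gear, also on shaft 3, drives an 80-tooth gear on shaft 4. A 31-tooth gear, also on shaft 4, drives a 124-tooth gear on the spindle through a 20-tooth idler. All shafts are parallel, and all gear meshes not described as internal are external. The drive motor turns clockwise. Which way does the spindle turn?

clockwise

the drive motor → shaft 2: external mesh, 1 reversal → CCW.
shaft 2 → shaft 3: driver → idler → driven is 2 external meshes, 2 reversals → CCW.
shaft 3 → shaft 4: external mesh, 1 reversal → CW.
shaft 4 → the spindle: driver → idler → driven is 2 external meshes, 2 reversals → CW.
6 reversals in total — an even number — so the spindle turns the same way as the drive motor.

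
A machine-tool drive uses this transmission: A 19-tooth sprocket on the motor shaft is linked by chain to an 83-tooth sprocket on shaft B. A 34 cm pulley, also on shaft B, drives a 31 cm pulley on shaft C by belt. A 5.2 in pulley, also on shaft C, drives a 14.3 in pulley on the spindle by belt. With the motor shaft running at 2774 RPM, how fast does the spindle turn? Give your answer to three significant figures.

253 RPM

chain 83/19 = 4.3684 → 2774/4.3684 = 635.01 RPM
belt 31/34 = 0.91176 → 635.01/0.91176 = 696.46 RPM
belt 14.3/5.2 = 2.75 → 696.46/2.75 = 253.26 RPM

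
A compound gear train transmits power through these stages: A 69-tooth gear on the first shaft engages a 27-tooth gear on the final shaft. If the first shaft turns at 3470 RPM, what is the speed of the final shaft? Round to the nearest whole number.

the first shaft → the final shaft (gear mesh, 27/69): 3470 ÷ 0.3913 = 8867.8 RPM

8868 RPM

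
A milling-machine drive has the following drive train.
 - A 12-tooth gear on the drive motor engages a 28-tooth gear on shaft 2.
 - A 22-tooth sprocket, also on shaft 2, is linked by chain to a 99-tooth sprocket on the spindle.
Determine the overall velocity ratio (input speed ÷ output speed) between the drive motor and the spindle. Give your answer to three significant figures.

10.5

Each stage contributes driven/driver: gear mesh 28/12 = 2.3333, chain 99/22 = 4.5.
Overall: 2.3333 × 4.5 = 10.5.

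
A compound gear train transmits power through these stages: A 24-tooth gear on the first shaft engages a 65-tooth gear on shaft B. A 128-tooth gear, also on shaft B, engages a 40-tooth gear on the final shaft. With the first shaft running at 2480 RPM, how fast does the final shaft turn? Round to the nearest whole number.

2930 RPM

the first shaft → shaft B (gear mesh, 65/24): 2480 ÷ 2.7083 = 915.69 RPM
shaft B → the final shaft (gear mesh, 40/128): 915.69 ÷ 0.3125 = 2930.2 RPM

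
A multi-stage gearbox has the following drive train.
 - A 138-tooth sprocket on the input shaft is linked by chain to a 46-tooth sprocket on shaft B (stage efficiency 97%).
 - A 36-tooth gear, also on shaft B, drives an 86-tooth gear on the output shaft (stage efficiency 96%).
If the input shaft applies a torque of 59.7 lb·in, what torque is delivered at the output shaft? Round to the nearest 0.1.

chain 46/138 = 0.33333 → τ = 59.7·0.33333·0.97 = 19.303 lb·in
gear mesh 86/36 = 2.3889 → τ = 19.303·2.3889·0.96 = 44.268 lb·in

44.3 lb·in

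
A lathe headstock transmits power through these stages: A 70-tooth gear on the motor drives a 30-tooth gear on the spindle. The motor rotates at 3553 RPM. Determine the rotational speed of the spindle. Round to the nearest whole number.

8290 RPM

Gear mesh: ratio = 30/70 = 0.42857, so the spindle turns at 3553 / 0.42857 = 8290.3 RPM.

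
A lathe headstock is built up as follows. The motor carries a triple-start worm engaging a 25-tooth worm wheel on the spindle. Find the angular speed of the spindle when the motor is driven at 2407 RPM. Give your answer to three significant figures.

the motor → the spindle (worm, 25/3): 2407 ÷ 8.3333 = 288.84 RPM

289 RPM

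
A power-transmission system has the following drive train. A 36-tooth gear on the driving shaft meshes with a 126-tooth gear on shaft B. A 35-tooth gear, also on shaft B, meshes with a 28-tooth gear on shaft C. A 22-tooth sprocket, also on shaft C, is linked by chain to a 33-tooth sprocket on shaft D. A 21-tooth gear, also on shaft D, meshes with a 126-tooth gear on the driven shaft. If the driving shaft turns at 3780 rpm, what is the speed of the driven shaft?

150 rpm

Gear mesh: ratio = 126/36 = 3.5, so shaft B turns at 3780 / 3.5 = 1080 rpm.
Gear mesh: ratio = 28/35 = 0.8, so shaft C turns at 1080 / 0.8 = 1350 rpm.
Chain: ratio = 33/22 = 1.5, so shaft D turns at 1350 / 1.5 = 900 rpm.
Gear mesh: ratio = 126/21 = 6, so the driven shaft turns at 900 / 6 = 150 rpm.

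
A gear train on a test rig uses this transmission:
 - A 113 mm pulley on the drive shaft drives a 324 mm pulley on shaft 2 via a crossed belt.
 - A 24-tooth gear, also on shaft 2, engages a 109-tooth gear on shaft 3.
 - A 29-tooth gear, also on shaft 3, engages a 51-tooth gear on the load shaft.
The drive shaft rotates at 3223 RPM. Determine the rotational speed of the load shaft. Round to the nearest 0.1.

Belt: ratio = 324/113 = 2.8673, so shaft 2 turns at 3223 / 2.8673 = 1124.1 RPM.
Gear mesh: ratio = 109/24 = 4.5417, so shaft 3 turns at 1124.1 / 4.5417 = 247.5 RPM.
Gear mesh: ratio = 51/29 = 1.7586, so the load shaft turns at 247.5 / 1.7586 = 140.74 RPM.

140.7 RPM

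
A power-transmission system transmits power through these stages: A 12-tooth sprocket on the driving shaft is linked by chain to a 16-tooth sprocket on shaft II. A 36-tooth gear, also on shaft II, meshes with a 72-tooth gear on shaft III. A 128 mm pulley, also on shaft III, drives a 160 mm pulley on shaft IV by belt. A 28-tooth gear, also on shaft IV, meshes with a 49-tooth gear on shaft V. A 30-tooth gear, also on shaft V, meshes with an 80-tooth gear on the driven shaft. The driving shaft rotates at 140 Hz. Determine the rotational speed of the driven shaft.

9 Hz

the driving shaft → shaft II (chain, 16/12): 140 ÷ 1.3333 = 105 Hz
shaft II → shaft III (gear mesh, 72/36): 105 ÷ 2 = 52.5 Hz
shaft III → shaft IV (belt, 160/128): 52.5 ÷ 1.25 = 42 Hz
shaft IV → shaft V (gear mesh, 49/28): 42 ÷ 1.75 = 24 Hz
shaft V → the driven shaft (gear mesh, 80/30): 24 ÷ 2.6667 = 9 Hz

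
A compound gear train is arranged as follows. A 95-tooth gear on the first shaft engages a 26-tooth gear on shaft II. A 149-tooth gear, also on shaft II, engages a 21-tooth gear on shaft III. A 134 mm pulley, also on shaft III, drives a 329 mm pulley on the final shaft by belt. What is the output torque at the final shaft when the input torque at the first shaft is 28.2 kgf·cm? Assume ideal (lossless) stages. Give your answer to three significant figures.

2.67 kgf·cm

gear mesh 26/95 = 0.27368 → τ = 28.2·0.27368 = 7.7179 kgf·cm
gear mesh 21/149 = 0.14094 → τ = 7.7179·0.14094 = 1.0878 kgf·cm
belt 329/134 = 2.4552 → τ = 1.0878·2.4552 = 2.6707 kgf·cm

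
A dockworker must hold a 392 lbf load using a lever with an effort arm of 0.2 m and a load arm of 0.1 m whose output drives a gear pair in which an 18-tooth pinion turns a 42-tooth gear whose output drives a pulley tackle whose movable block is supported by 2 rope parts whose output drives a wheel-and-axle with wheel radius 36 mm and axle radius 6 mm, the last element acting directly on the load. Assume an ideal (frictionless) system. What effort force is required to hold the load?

7 lbf

Lever MA = effort arm / load arm = 0.2/0.1 = 2.
Gear pair MA = 42/18 = 2.3333.
Block-and-tackle MA = number of supporting rope parts = 2.
Wheel-and-axle MA = R/r = 36/6 = 6.
Combined ideal MA = 2 × 2.3333 × 2 × 6 = 56.
Effort = load / MA = 392 / 56 = 7 lbf.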